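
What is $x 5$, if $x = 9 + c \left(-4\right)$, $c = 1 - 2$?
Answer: $65$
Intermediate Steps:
$c = -1$ ($c = 1 - 2 = -1$)
$x = 13$ ($x = 9 - -4 = 9 + 4 = 13$)
$x 5 = 13 \cdot 5 = 65$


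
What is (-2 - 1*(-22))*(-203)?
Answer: -4060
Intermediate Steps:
(-2 - 1*(-22))*(-203) = (-2 + 22)*(-203) = 20*(-203) = -4060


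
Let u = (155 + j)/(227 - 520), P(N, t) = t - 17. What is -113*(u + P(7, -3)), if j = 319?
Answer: 715742/293 ≈ 2442.8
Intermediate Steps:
P(N, t) = -17 + t
u = -474/293 (u = (155 + 319)/(227 - 520) = 474/(-293) = 474*(-1/293) = -474/293 ≈ -1.6177)
-113*(u + P(7, -3)) = -113*(-474/293 + (-17 - 3)) = -113*(-474/293 - 20) = -113*(-6334/293) = 715742/293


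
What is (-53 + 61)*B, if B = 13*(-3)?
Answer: -312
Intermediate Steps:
B = -39
(-53 + 61)*B = (-53 + 61)*(-39) = 8*(-39) = -312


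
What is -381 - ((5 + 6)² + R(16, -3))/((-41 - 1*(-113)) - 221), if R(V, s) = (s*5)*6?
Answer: -56738/149 ≈ -380.79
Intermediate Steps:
R(V, s) = 30*s (R(V, s) = (5*s)*6 = 30*s)
-381 - ((5 + 6)² + R(16, -3))/((-41 - 1*(-113)) - 221) = -381 - ((5 + 6)² + 30*(-3))/((-41 - 1*(-113)) - 221) = -381 - (11² - 90)/((-41 + 113) - 221) = -381 - (121 - 90)/(72 - 221) = -381 - 31/(-149) = -381 - 31*(-1)/149 = -381 - 1*(-31/149) = -381 + 31/149 = -56738/149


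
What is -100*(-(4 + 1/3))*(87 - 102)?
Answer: -6500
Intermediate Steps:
-100*(-(4 + 1/3))*(87 - 102) = -100*(-(4 + ⅓))*(-15) = -100*(-1*13/3)*(-15) = -(-1300)*(-15)/3 = -100*65 = -6500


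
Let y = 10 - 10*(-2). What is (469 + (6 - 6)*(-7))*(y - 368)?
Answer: -158522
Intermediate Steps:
y = 30 (y = 10 + 20 = 30)
(469 + (6 - 6)*(-7))*(y - 368) = (469 + (6 - 6)*(-7))*(30 - 368) = (469 + 0*(-7))*(-338) = (469 + 0)*(-338) = 469*(-338) = -158522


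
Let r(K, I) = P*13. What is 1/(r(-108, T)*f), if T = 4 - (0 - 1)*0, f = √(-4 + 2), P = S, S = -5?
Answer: I*√2/130 ≈ 0.010879*I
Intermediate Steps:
P = -5
f = I*√2 (f = √(-2) = I*√2 ≈ 1.4142*I)
T = 4 (T = 4 - (-1)*0 = 4 - 1*0 = 4 + 0 = 4)
r(K, I) = -65 (r(K, I) = -5*13 = -65)
1/(r(-108, T)*f) = 1/(-65*I*√2) = I*√2/130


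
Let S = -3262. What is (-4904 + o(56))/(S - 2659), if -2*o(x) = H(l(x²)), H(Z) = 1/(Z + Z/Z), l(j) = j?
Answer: 30767697/37148354 ≈ 0.82824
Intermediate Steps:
H(Z) = 1/(1 + Z) (H(Z) = 1/(Z + 1) = 1/(1 + Z))
o(x) = -1/(2*(1 + x²))
(-4904 + o(56))/(S - 2659) = (-4904 - 1/(2 + 2*56²))/(-3262 - 2659) = (-4904 - 1/(2 + 2*3136))/(-5921) = (-4904 - 1/(2 + 6272))*(-1/5921) = (-4904 - 1/6274)*(-1/5921) = -30767697/6274*(-1/5921) = 30767697/37148354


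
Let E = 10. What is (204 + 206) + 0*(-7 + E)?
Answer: 410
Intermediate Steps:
(204 + 206) + 0*(-7 + E) = (204 + 206) + 0*(-7 + 10) = 410 + 0*3 = 410 + 0 = 410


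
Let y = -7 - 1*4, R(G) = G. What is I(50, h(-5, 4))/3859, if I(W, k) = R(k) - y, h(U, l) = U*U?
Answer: 36/3859 ≈ 0.0093288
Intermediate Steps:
h(U, l) = U²
y = -11 (y = -7 - 4 = -11)
I(W, k) = 11 + k (I(W, k) = k - 1*(-11) = k + 11 = 11 + k)
I(50, h(-5, 4))/3859 = (11 + (-5)²)/3859 = (11 + 25)*(1/3859) = 36*(1/3859) = 36/3859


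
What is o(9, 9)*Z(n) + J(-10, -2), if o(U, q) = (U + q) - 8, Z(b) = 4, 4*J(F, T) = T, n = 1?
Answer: 79/2 ≈ 39.500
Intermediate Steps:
J(F, T) = T/4
o(U, q) = -8 + U + q
o(9, 9)*Z(n) + J(-10, -2) = (-8 + 9 + 9)*4 + (1/4)*(-2) = 10*4 - 1/2 = 40 - 1/2 = 79/2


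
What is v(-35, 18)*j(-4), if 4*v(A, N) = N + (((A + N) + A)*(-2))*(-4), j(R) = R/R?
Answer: -199/2 ≈ -99.500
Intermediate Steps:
j(R) = 1
v(A, N) = 4*A + 9*N/4 (v(A, N) = (N + (((A + N) + A)*(-2))*(-4))/4 = (N + ((N + 2*A)*(-2))*(-4))/4 = (N + (-4*A - 2*N)*(-4))/4 = (N + (8*N + 16*A))/4 = (9*N + 16*A)/4 = 4*A + 9*N/4)
v(-35, 18)*j(-4) = (4*(-35) + (9/4)*18)*1 = (-140 + 81/2)*1 = -199/2*1 = -199/2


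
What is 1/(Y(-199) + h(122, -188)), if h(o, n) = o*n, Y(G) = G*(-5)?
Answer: -1/21941 ≈ -4.5577e-5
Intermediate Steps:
Y(G) = -5*G
h(o, n) = n*o
1/(Y(-199) + h(122, -188)) = 1/(-5*(-199) - 188*122) = 1/(995 - 22936) = 1/(-21941) = -1/21941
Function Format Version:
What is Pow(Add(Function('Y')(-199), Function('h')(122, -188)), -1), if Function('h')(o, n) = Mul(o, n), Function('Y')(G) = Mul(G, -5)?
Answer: Rational(-1, 21941) ≈ -4.5577e-5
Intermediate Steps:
Function('Y')(G) = Mul(-5, G)
Function('h')(o, n) = Mul(n, o)
Pow(Add(Function('Y')(-199), Function('h')(122, -188)), -1) = Pow(Add(Mul(-5, -199), Mul(-188, 122)), -1) = Pow(Add(995, -22936), -1) = Pow(-21941, -1) = Rational(-1, 21941)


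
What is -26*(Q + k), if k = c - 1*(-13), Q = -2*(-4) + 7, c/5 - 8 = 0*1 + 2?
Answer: -2028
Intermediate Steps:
c = 50 (c = 40 + 5*(0*1 + 2) = 40 + 5*(0 + 2) = 40 + 5*2 = 40 + 10 = 50)
Q = 15 (Q = 8 + 7 = 15)
k = 63 (k = 50 - 1*(-13) = 50 + 13 = 63)
-26*(Q + k) = -26*(15 + 63) = -26*78 = -2028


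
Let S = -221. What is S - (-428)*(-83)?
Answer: -35745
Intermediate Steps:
S - (-428)*(-83) = -221 - (-428)*(-83) = -221 - 107*332 = -221 - 35524 = -35745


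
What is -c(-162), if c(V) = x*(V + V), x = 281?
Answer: 91044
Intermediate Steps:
c(V) = 562*V (c(V) = 281*(V + V) = 281*(2*V) = 562*V)
-c(-162) = -562*(-162) = -1*(-91044) = 91044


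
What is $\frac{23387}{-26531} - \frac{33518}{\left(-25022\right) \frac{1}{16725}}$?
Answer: $\frac{7436194815268}{331929341} \approx 22403.0$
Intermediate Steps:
$\frac{23387}{-26531} - \frac{33518}{\left(-25022\right) \frac{1}{16725}} = 23387 \left(- \frac{1}{26531}\right) - \frac{33518}{\left(-25022\right) \frac{1}{16725}} = - \frac{23387}{26531} - \frac{33518}{- \frac{25022}{16725}} = - \frac{23387}{26531} - - \frac{280294275}{12511} = - \frac{23387}{26531} + \frac{280294275}{12511} = \frac{7436194815268}{331929341}$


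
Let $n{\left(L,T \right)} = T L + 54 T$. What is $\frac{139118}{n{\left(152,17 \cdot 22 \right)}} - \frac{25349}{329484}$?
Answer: $\frac{10971041689}{6346191324} \approx 1.7288$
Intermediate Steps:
$n{\left(L,T \right)} = 54 T + L T$ ($n{\left(L,T \right)} = L T + 54 T = 54 T + L T$)
$\frac{139118}{n{\left(152,17 \cdot 22 \right)}} - \frac{25349}{329484} = \frac{139118}{17 \cdot 22 \left(54 + 152\right)} - \frac{25349}{329484} = \frac{139118}{374 \cdot 206} - \frac{25349}{329484} = \frac{139118}{77044} - \frac{25349}{329484} = 139118 \cdot \frac{1}{77044} - \frac{25349}{329484} = \frac{69559}{38522} - \frac{25349}{329484} = \frac{10971041689}{6346191324}$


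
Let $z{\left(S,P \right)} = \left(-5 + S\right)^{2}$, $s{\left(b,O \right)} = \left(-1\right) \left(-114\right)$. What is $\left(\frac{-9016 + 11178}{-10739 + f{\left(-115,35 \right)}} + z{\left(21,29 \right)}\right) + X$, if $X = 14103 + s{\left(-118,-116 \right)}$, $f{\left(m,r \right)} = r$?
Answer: $\frac{77458415}{5352} \approx 14473.0$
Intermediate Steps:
$s{\left(b,O \right)} = 114$
$X = 14217$ ($X = 14103 + 114 = 14217$)
$\left(\frac{-9016 + 11178}{-10739 + f{\left(-115,35 \right)}} + z{\left(21,29 \right)}\right) + X = \left(\frac{-9016 + 11178}{-10739 + 35} + \left(-5 + 21\right)^{2}\right) + 14217 = \left(\frac{2162}{-10704} + 16^{2}\right) + 14217 = \left(2162 \left(- \frac{1}{10704}\right) + 256\right) + 14217 = \left(- \frac{1081}{5352} + 256\right) + 14217 = \frac{1369031}{5352} + 14217 = \frac{77458415}{5352}$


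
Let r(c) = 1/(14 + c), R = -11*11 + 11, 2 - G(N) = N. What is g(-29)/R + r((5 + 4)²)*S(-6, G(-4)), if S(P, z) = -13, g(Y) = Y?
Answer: 53/418 ≈ 0.12679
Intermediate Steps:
G(N) = 2 - N
R = -110 (R = -121 + 11 = -110)
g(-29)/R + r((5 + 4)²)*S(-6, G(-4)) = -29/(-110) - 13/(14 + (5 + 4)²) = -29*(-1/110) - 13/(14 + 9²) = 29/110 - 13/(14 + 81) = 29/110 - 13/95 = 53/418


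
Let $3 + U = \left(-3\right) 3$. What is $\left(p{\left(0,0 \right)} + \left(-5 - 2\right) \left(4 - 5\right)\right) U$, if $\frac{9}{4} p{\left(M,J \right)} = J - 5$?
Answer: $- \frac{172}{3} \approx -57.333$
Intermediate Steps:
$p{\left(M,J \right)} = - \frac{20}{9} + \frac{4 J}{9}$ ($p{\left(M,J \right)} = \frac{4 \left(J - 5\right)}{9} = \frac{4 \left(-5 + J\right)}{9} = - \frac{20}{9} + \frac{4 J}{9}$)
$U = -12$ ($U = -3 - 9 = -12$)
$\left(p{\left(0,0 \right)} + \left(-5 - 2\right) \left(4 - 5\right)\right) U = \left(\left(- \frac{20}{9} + \frac{4}{9} \cdot 0\right) + \left(-5 - 2\right) \left(4 - 5\right)\right) \left(-12\right) = \left(\left(- \frac{20}{9} + 0\right) - -7\right) \left(-12\right) = \left(- \frac{20}{9} + 7\right) \left(-12\right) = \frac{43}{9} \left(-12\right) = - \frac{172}{3}$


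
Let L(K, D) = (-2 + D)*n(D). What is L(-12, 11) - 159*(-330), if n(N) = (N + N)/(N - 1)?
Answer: 262449/5 ≈ 52490.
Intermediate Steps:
n(N) = 2*N/(-1 + N) (n(N) = (2*N)/(-1 + N) = 2*N/(-1 + N))
L(K, D) = 2*D*(-2 + D)/(-1 + D) (L(K, D) = (-2 + D)*(2*D/(-1 + D)) = 2*D*(-2 + D)/(-1 + D))
L(-12, 11) - 159*(-330) = 2*11*(-2 + 11)/(-1 + 11) - 159*(-330) = 2*11*9/10 + 52470 = 2*11*(1/10)*9 + 52470 = 99/5 + 52470 = 262449/5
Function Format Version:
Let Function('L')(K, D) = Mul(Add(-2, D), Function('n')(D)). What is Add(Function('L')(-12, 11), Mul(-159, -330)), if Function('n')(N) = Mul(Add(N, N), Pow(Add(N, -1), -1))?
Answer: Rational(262449, 5) ≈ 52490.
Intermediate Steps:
Function('n')(N) = Mul(2, N, Pow(Add(-1, N), -1)) (Function('n')(N) = Mul(Mul(2, N), Pow(Add(-1, N), -1)) = Mul(2, N, Pow(Add(-1, N), -1)))
Function('L')(K, D) = Mul(2, D, Pow(Add(-1, D), -1), Add(-2, D)) (Function('L')(K, D) = Mul(Add(-2, D), Mul(2, D, Pow(Add(-1, D), -1))) = Mul(2, D, Pow(Add(-1, D), -1), Add(-2, D)))
Add(Function('L')(-12, 11), Mul(-159, -330)) = Add(Mul(2, 11, Pow(Add(-1, 11), -1), Add(-2, 11)), Mul(-159, -330)) = Add(Mul(2, 11, Pow(10, -1), 9), 52470) = Add(Mul(2, 11, Rational(1, 10), 9), 52470) = Add(Rational(99, 5), 52470) = Rational(262449, 5)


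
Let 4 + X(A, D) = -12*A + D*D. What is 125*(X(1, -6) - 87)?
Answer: -8375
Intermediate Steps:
X(A, D) = -4 + D² - 12*A (X(A, D) = -4 + (-12*A + D*D) = -4 + (-12*A + D²) = -4 + (D² - 12*A) = -4 + D² - 12*A)
125*(X(1, -6) - 87) = 125*((-4 + (-6)² - 12*1) - 87) = 125*((-4 + 36 - 12) - 87) = 125*(20 - 87) = 125*(-67) = -8375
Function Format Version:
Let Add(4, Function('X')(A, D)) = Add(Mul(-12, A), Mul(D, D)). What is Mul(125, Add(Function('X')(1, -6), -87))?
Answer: -8375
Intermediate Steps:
Function('X')(A, D) = Add(-4, Pow(D, 2), Mul(-12, A)) (Function('X')(A, D) = Add(-4, Add(Mul(-12, A), Mul(D, D))) = Add(-4, Add(Mul(-12, A), Pow(D, 2))) = Add(-4, Add(Pow(D, 2), Mul(-12, A))) = Add(-4, Pow(D, 2), Mul(-12, A)))
Mul(125, Add(Function('X')(1, -6), -87)) = Mul(125, Add(Add(-4, Pow(-6, 2), Mul(-12, 1)), -87)) = Mul(125, Add(Add(-4, 36, -12), -87)) = Mul(125, Add(20, -87)) = Mul(125, -67) = -8375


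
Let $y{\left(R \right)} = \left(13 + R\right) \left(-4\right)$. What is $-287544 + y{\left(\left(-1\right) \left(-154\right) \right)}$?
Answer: $-288212$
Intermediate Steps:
$y{\left(R \right)} = -52 - 4 R$
$-287544 + y{\left(\left(-1\right) \left(-154\right) \right)} = -287544 - \left(52 + 4 \left(\left(-1\right) \left(-154\right)\right)\right) = -287544 - 668 = -288212$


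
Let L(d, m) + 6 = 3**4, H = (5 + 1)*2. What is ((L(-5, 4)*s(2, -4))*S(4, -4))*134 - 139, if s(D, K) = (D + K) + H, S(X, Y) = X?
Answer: 401861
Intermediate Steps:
H = 12 (H = 6*2 = 12)
s(D, K) = 12 + D + K (s(D, K) = (D + K) + 12 = 12 + D + K)
L(d, m) = 75 (L(d, m) = -6 + 3**4 = -6 + 81 = 75)
((L(-5, 4)*s(2, -4))*S(4, -4))*134 - 139 = ((75*(12 + 2 - 4))*4)*134 - 139 = ((75*10)*4)*134 - 139 = (750*4)*134 - 139 = 3000*134 - 139 = 402000 - 139 = 401861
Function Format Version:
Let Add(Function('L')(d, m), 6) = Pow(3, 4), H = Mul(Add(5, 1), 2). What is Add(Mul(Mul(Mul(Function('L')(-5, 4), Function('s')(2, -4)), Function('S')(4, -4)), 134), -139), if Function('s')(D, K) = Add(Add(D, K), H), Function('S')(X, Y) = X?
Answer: 401861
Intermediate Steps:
H = 12 (H = Mul(6, 2) = 12)
Function('s')(D, K) = Add(12, D, K) (Function('s')(D, K) = Add(Add(D, K), 12) = Add(12, D, K))
Function('L')(d, m) = 75 (Function('L')(d, m) = Add(-6, Pow(3, 4)) = Add(-6, 81) = 75)
Add(Mul(Mul(Mul(Function('L')(-5, 4), Function('s')(2, -4)), Function('S')(4, -4)), 134), -139) = Add(Mul(Mul(Mul(75, Add(12, 2, -4)), 4), 134), -139) = Add(Mul(Mul(Mul(75, 10), 4), 134), -139) = Add(Mul(Mul(750, 4), 134), -139) = Add(Mul(3000, 134), -139) = Add(402000, -139) = 401861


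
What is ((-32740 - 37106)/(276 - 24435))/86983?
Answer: 23282/700474099 ≈ 3.3238e-5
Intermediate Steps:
((-32740 - 37106)/(276 - 24435))/86983 = -69846/(-24159)*(1/86983) = -69846*(-1/24159)*(1/86983) = (23282/8053)*(1/86983) = 23282/700474099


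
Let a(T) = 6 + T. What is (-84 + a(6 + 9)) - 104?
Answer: -167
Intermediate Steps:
(-84 + a(6 + 9)) - 104 = (-84 + (6 + (6 + 9))) - 104 = (-84 + (6 + 15)) - 104 = (-84 + 21) - 104 = -63 - 104 = -167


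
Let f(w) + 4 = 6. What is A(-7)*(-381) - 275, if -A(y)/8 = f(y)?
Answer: 5821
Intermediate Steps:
f(w) = 2 (f(w) = -4 + 6 = 2)
A(y) = -16 (A(y) = -8*2 = -16)
A(-7)*(-381) - 275 = -16*(-381) - 275 = 6096 - 275 = 5821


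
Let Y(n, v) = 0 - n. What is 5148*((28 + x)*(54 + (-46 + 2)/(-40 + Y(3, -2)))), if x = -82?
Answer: -657729072/43 ≈ -1.5296e+7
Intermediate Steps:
Y(n, v) = -n
5148*((28 + x)*(54 + (-46 + 2)/(-40 + Y(3, -2)))) = 5148*((28 - 82)*(54 + (-46 + 2)/(-40 - 1*3))) = 5148*(-54*(54 - 44/(-40 - 3))) = 5148*(-54*(54 - 44/(-43))) = 5148*(-54*(54 - 44*(-1/43))) = 5148*(-54*(54 + 44/43)) = 5148*(-54*2366/43) = 5148*(-127764/43) = -657729072/43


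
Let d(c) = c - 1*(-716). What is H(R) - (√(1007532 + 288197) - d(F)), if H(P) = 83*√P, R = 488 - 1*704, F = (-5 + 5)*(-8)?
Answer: 716 - √1295729 + 498*I*√6 ≈ -422.3 + 1219.8*I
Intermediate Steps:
F = 0 (F = 0*(-8) = 0)
d(c) = 716 + c (d(c) = c + 716 = 716 + c)
R = -216 (R = 488 - 704 = -216)
H(R) - (√(1007532 + 288197) - d(F)) = 83*√(-216) - (√(1007532 + 288197) - (716 + 0)) = 83*(6*I*√6) - (√1295729 - 1*716) = 498*I*√6 - (√1295729 - 716) = 498*I*√6 - (-716 + √1295729) = 498*I*√6 + (716 - √1295729) = 716 - √1295729 + 498*I*√6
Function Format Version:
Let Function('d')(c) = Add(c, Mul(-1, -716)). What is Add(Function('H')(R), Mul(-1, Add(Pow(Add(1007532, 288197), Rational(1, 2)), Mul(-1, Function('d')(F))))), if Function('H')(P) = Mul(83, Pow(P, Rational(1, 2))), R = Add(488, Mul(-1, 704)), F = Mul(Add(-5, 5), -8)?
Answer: Add(716, Mul(-1, Pow(1295729, Rational(1, 2))), Mul(498, I, Pow(6, Rational(1, 2)))) ≈ Add(-422.30, Mul(1219.8, I))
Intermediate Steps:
F = 0 (F = Mul(0, -8) = 0)
Function('d')(c) = Add(716, c) (Function('d')(c) = Add(c, 716) = Add(716, c))
R = -216 (R = Add(488, -704) = -216)
Add(Function('H')(R), Mul(-1, Add(Pow(Add(1007532, 288197), Rational(1, 2)), Mul(-1, Function('d')(F))))) = Add(Mul(83, Pow(-216, Rational(1, 2))), Mul(-1, Add(Pow(Add(1007532, 288197), Rational(1, 2)), Mul(-1, Add(716, 0))))) = Add(Mul(83, Mul(6, I, Pow(6, Rational(1, 2)))), Mul(-1, Add(Pow(1295729, Rational(1, 2)), Mul(-1, 716)))) = Add(Mul(498, I, Pow(6, Rational(1, 2))), Mul(-1, Add(Pow(1295729, Rational(1, 2)), -716))) = Add(Mul(498, I, Pow(6, Rational(1, 2))), Mul(-1, Add(-716, Pow(1295729, Rational(1, 2))))) = Add(Mul(498, I, Pow(6, Rational(1, 2))), Add(716, Mul(-1, Pow(1295729, Rational(1, 2))))) = Add(716, Mul(-1, Pow(1295729, Rational(1, 2))), Mul(498, I, Pow(6, Rational(1, 2))))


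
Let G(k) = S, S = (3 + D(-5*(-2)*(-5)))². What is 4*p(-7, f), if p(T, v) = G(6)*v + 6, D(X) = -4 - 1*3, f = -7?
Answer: -424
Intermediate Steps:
D(X) = -7 (D(X) = -4 - 3 = -7)
S = 16 (S = (3 - 7)² = (-4)² = 16)
G(k) = 16
p(T, v) = 6 + 16*v (p(T, v) = 16*v + 6 = 6 + 16*v)
4*p(-7, f) = 4*(6 + 16*(-7)) = 4*(6 - 112) = 4*(-106) = -424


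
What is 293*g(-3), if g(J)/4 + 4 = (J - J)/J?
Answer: -4688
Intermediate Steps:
g(J) = -16 (g(J) = -16 + 4*((J - J)/J) = -16 + 4*(0/J) = -16 + 4*0 = -16 + 0 = -16)
293*g(-3) = 293*(-16) = -4688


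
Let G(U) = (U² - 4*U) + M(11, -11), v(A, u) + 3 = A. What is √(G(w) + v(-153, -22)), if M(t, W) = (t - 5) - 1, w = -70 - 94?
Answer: √27401 ≈ 165.53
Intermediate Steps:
w = -164
M(t, W) = -6 + t (M(t, W) = (-5 + t) - 1 = -6 + t)
v(A, u) = -3 + A
G(U) = 5 + U² - 4*U (G(U) = (U² - 4*U) + (-6 + 11) = (U² - 4*U) + 5 = 5 + U² - 4*U)
√(G(w) + v(-153, -22)) = √((5 + (-164)² - 4*(-164)) + (-3 - 153)) = √((5 + 26896 + 656) - 156) = √(27557 - 156) = √27401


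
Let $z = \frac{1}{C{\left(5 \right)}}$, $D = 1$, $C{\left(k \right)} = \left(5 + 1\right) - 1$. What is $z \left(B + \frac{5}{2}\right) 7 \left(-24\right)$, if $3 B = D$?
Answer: $- \frac{476}{5} \approx -95.2$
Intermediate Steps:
$C{\left(k \right)} = 5$ ($C{\left(k \right)} = 6 - 1 = 5$)
$B = \frac{1}{3}$ ($B = \frac{1}{3} \cdot 1 = \frac{1}{3} \approx 0.33333$)
$z = \frac{1}{5} \approx 0.2$
$z \left(B + \frac{5}{2}\right) 7 \left(-24\right) = \frac{\frac{1}{3} + \frac{5}{2}}{5} \cdot 7 \left(-24\right) = \frac{1}{5} \cdot \frac{17}{6} \cdot 7 \left(-24\right) = \frac{17}{30} \cdot 7 \left(-24\right) = \frac{119}{30} \left(-24\right) = - \frac{476}{5}$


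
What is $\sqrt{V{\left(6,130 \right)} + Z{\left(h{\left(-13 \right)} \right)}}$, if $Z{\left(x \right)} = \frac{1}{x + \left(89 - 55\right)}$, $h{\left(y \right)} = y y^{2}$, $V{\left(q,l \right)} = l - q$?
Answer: $\frac{\sqrt{580140393}}{2163} \approx 11.136$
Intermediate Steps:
$h{\left(y \right)} = y^{3}$
$Z{\left(x \right)} = \frac{1}{34 + x}$ ($Z{\left(x \right)} = \frac{1}{x + \left(89 - 55\right)} = \frac{1}{x + 34} = \frac{1}{34 + x}$)
$\sqrt{V{\left(6,130 \right)} + Z{\left(h{\left(-13 \right)} \right)}} = \sqrt{\left(130 - 6\right) + \frac{1}{34 + \left(-13\right)^{3}}} = \sqrt{\left(130 - 6\right) + \frac{1}{34 - 2197}} = \sqrt{124 + \frac{1}{-2163}} = \sqrt{124 - \frac{1}{2163}} = \sqrt{\frac{268211}{2163}} = \frac{\sqrt{580140393}}{2163}$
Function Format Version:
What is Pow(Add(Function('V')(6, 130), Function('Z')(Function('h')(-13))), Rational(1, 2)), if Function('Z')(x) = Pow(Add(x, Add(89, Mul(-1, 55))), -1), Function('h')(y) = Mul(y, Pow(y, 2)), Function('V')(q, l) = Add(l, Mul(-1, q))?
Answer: Mul(Rational(1, 2163), Pow(580140393, Rational(1, 2))) ≈ 11.136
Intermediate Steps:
Function('h')(y) = Pow(y, 3)
Function('Z')(x) = Pow(Add(34, x), -1) (Function('Z')(x) = Pow(Add(x, Add(89, -55)), -1) = Pow(Add(x, 34), -1) = Pow(Add(34, x), -1))
Pow(Add(Function('V')(6, 130), Function('Z')(Function('h')(-13))), Rational(1, 2)) = Pow(Add(Add(130, Mul(-1, 6)), Pow(Add(34, Pow(-13, 3)), -1)), Rational(1, 2)) = Pow(Add(Add(130, -6), Pow(Add(34, -2197), -1)), Rational(1, 2)) = Pow(Add(124, Pow(-2163, -1)), Rational(1, 2)) = Pow(Add(124, Rational(-1, 2163)), Rational(1, 2)) = Pow(Rational(268211, 2163), Rational(1, 2)) = Mul(Rational(1, 2163), Pow(580140393, Rational(1, 2)))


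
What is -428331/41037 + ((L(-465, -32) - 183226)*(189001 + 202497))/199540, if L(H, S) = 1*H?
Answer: -491874555898851/1364753830 ≈ -3.6041e+5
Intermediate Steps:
L(H, S) = H
-428331/41037 + ((L(-465, -32) - 183226)*(189001 + 202497))/199540 = -428331/41037 + ((-465 - 183226)*(189001 + 202497))/199540 = -428331*1/41037 - 183691*391498*(1/199540) = -142777/13679 - 71914659118*1/199540 = -142777/13679 - 35957329559/99770 = -491874555898851/1364753830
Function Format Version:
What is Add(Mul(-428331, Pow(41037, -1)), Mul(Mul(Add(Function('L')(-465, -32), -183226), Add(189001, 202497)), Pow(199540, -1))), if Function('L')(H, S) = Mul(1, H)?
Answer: Rational(-491874555898851, 1364753830) ≈ -3.6041e+5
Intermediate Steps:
Function('L')(H, S) = H
Add(Mul(-428331, Pow(41037, -1)), Mul(Mul(Add(Function('L')(-465, -32), -183226), Add(189001, 202497)), Pow(199540, -1))) = Add(Mul(-428331, Pow(41037, -1)), Mul(Mul(Add(-465, -183226), Add(189001, 202497)), Pow(199540, -1))) = Add(Mul(-428331, Rational(1, 41037)), Mul(Mul(-183691, 391498), Rational(1, 199540))) = Add(Rational(-142777, 13679), Mul(-71914659118, Rational(1, 199540))) = Add(Rational(-142777, 13679), Rational(-35957329559, 99770)) = Rational(-491874555898851, 1364753830)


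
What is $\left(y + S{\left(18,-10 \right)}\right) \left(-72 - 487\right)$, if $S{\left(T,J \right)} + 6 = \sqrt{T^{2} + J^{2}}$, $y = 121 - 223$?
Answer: $60372 - 1118 \sqrt{106} \approx 48862.0$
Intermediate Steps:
$y = -102$ ($y = 121 - 223 = -102$)
$S{\left(T,J \right)} = -6 + \sqrt{J^{2} + T^{2}}$ ($S{\left(T,J \right)} = -6 + \sqrt{T^{2} + J^{2}} = -6 + \sqrt{J^{2} + T^{2}}$)
$\left(y + S{\left(18,-10 \right)}\right) \left(-72 - 487\right) = \left(-102 - \left(6 - \sqrt{\left(-10\right)^{2} + 18^{2}}\right)\right) \left(-72 - 487\right) = \left(-102 - \left(6 - \sqrt{100 + 324}\right)\right) \left(-559\right) = \left(-102 - \left(6 - \sqrt{424}\right)\right) \left(-559\right) = \left(-102 - \left(6 - 2 \sqrt{106}\right)\right) \left(-559\right) = \left(-108 + 2 \sqrt{106}\right) \left(-559\right) = 60372 - 1118 \sqrt{106}$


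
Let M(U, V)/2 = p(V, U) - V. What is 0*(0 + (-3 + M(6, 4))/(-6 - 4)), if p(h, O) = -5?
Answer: 0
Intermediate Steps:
M(U, V) = -10 - 2*V (M(U, V) = 2*(-5 - V) = -10 - 2*V)
0*(0 + (-3 + M(6, 4))/(-6 - 4)) = 0*(0 + (-3 + (-10 - 2*4))/(-6 - 4)) = 0*(0 + (-3 + (-10 - 8))/(-10)) = 0*(0 + (-3 - 18)*(-1/10)) = 0*(0 - 21*(-1/10)) = 0*(0 + 21/10) = 0*(21/10) = 0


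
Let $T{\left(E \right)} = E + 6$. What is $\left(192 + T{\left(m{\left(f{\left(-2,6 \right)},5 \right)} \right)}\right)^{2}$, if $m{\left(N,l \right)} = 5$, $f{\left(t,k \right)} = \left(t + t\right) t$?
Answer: $41209$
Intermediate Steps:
$f{\left(t,k \right)} = 2 t^{2}$ ($f{\left(t,k \right)} = 2 t t = 2 t^{2}$)
$T{\left(E \right)} = 6 + E$
$\left(192 + T{\left(m{\left(f{\left(-2,6 \right)},5 \right)} \right)}\right)^{2} = \left(192 + \left(6 + 5\right)\right)^{2} = \left(192 + 11\right)^{2} = 203^{2} = 41209$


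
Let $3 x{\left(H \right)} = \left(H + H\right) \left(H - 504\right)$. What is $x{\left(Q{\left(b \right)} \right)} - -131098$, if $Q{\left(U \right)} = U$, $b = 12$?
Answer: $127162$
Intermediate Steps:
$x{\left(H \right)} = \frac{2 H \left(-504 + H\right)}{3}$ ($x{\left(H \right)} = \frac{\left(H + H\right) \left(H - 504\right)}{3} = \frac{2 H \left(-504 + H\right)}{3}$)
$x{\left(Q{\left(b \right)} \right)} - -131098 = \frac{2}{3} \cdot 12 \left(-504 + 12\right) - -131098 = \frac{2}{3} \cdot 12 \left(-492\right) + 131098 = -3936 + 131098 = 127162$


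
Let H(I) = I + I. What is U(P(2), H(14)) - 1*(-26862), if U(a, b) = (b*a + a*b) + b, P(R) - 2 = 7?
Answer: 27394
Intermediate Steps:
P(R) = 9 (P(R) = 2 + 7 = 9)
H(I) = 2*I
U(a, b) = b + 2*a*b (U(a, b) = (a*b + a*b) + b = 2*a*b + b = b + 2*a*b)
U(P(2), H(14)) - 1*(-26862) = (2*14)*(1 + 2*9) - 1*(-26862) = 28*(1 + 18) + 26862 = 28*19 + 26862 = 532 + 26862 = 27394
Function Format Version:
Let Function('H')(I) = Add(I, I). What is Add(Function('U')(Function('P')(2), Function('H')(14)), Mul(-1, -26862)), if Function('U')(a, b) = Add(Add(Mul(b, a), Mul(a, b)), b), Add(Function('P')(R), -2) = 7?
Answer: 27394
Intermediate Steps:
Function('P')(R) = 9 (Function('P')(R) = Add(2, 7) = 9)
Function('H')(I) = Mul(2, I)
Function('U')(a, b) = Add(b, Mul(2, a, b)) (Function('U')(a, b) = Add(Add(Mul(a, b), Mul(a, b)), b) = Add(Mul(2, a, b), b) = Add(b, Mul(2, a, b)))
Add(Function('U')(Function('P')(2), Function('H')(14)), Mul(-1, -26862)) = Add(Mul(Mul(2, 14), Add(1, Mul(2, 9))), Mul(-1, -26862)) = Add(Mul(28, Add(1, 18)), 26862) = Add(Mul(28, 19), 26862) = Add(532, 26862) = 27394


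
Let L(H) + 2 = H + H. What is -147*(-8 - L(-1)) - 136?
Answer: 452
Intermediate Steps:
L(H) = -2 + 2*H (L(H) = -2 + (H + H) = -2 + 2*H)
-147*(-8 - L(-1)) - 136 = -147*(-8 - (-2 + 2*(-1))) - 136 = -147*(-8 - (-2 - 2)) - 136 = -147*(-8 - 1*(-4)) - 136 = -147*(-8 + 4) - 136 = -147*(-4) - 136 = 588 - 136 = 452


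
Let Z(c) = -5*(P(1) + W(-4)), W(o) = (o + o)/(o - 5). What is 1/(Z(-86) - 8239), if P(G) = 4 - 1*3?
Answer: -9/74236 ≈ -0.00012123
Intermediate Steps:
W(o) = 2*o/(-5 + o) (W(o) = (2*o)/(-5 + o) = 2*o/(-5 + o))
P(G) = 1 (P(G) = 4 - 3 = 1)
Z(c) = -85/9 (Z(c) = -5*(1 + 2*(-4)/(-5 - 4)) = -5*(1 + 2*(-4)/(-9)) = -5*(1 + 2*(-4)*(-1/9)) = -5*(1 + 8/9) = -5*17/9 = -85/9)
1/(Z(-86) - 8239) = 1/(-85/9 - 8239) = 1/(-74236/9) = -9/74236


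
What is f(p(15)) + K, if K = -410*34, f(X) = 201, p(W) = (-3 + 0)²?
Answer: -13739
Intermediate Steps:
p(W) = 9 (p(W) = (-3)² = 9)
K = -13940
f(p(15)) + K = 201 - 13940 = -13739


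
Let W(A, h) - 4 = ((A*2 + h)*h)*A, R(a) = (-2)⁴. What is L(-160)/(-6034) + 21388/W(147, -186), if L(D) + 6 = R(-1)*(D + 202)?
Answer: -261963488/2227248961 ≈ -0.11762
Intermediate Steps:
R(a) = 16
W(A, h) = 4 + A*h*(h + 2*A) (W(A, h) = 4 + ((A*2 + h)*h)*A = 4 + ((2*A + h)*h)*A = 4 + ((h + 2*A)*h)*A = 4 + (h*(h + 2*A))*A = 4 + A*h*(h + 2*A))
L(D) = 3226 + 16*D (L(D) = -6 + 16*(D + 202) = -6 + 16*(202 + D) = -6 + (3232 + 16*D) = 3226 + 16*D)
L(-160)/(-6034) + 21388/W(147, -186) = (3226 + 16*(-160))/(-6034) + 21388/(4 + 147*(-186)² + 2*(-186)*147²) = (3226 - 2560)*(-1/6034) + 21388/(4 + 147*34596 + 2*(-186)*21609) = 666*(-1/6034) + 21388/(4 + 5085612 - 8038548) = -333/3017 + 21388/(-2952932) = -333/3017 + 21388*(-1/2952932) = -333/3017 - 5347/738233 = -261963488/2227248961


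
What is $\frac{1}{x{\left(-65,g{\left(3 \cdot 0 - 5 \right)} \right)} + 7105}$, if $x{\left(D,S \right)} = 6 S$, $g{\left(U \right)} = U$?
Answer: $\frac{1}{7075} \approx 0.00014134$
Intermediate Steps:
$\frac{1}{x{\left(-65,g{\left(3 \cdot 0 - 5 \right)} \right)} + 7105} = \frac{1}{6 \left(3 \cdot 0 - 5\right) + 7105} = \frac{1}{6 \left(0 - 5\right) + 7105} = \frac{1}{6 \left(-5\right) + 7105} = \frac{1}{-30 + 7105} = \frac{1}{7075}$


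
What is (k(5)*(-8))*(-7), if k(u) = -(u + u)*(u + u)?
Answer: -5600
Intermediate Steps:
k(u) = -4*u² (k(u) = -2*u*2*u = -4*u²)
(k(5)*(-8))*(-7) = (-4*5²*(-8))*(-7) = (-4*25*(-8))*(-7) = -100*(-8)*(-7) = 800*(-7) = -5600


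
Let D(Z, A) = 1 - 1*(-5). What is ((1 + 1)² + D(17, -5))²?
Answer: 100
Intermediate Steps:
D(Z, A) = 6 (D(Z, A) = 1 + 5 = 6)
((1 + 1)² + D(17, -5))² = ((1 + 1)² + 6)² = (2² + 6)² = (4 + 6)² = 10² = 100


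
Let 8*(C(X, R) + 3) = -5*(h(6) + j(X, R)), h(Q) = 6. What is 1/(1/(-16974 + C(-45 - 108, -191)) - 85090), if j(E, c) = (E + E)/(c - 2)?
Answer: -3277476/278880433033 ≈ -1.1752e-5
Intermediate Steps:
j(E, c) = 2*E/(-2 + c) (j(E, c) = (2*E)/(-2 + c) = 2*E/(-2 + c))
C(X, R) = -27/4 - 5*X/(4*(-2 + R)) (C(X, R) = -3 + (-5*(6 + 2*X/(-2 + R)))/8 = -3 + (-30 - 10*X/(-2 + R))/8 = -3 + (-15/4 - 5*X/(4*(-2 + R))) = -27/4 - 5*X/(4*(-2 + R)))
1/(1/(-16974 + C(-45 - 108, -191)) - 85090) = 1/(1/(-16974 + (54 - 27*(-191) - 5*(-45 - 108))/(4*(-2 - 191))) - 85090) = 1/(1/(-16974 + (¼)*(54 + 5157 - 5*(-153))/(-193)) - 85090) = 1/(1/(-16974 + (¼)*(-1/193)*(54 + 5157 + 765)) - 85090) = 1/(1/(-16974 + (¼)*(-1/193)*5976) - 85090) = 1/(1/(-16974 - 1494/193) - 85090) = 1/(1/(-3277476/193) - 85090) = 1/(-193/3277476 - 85090) = 1/(-278880433033/3277476) = -3277476/278880433033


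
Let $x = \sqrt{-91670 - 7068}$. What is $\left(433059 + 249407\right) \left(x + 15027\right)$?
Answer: $10255416582 + 682466 i \sqrt{98738} \approx 1.0255 \cdot 10^{10} + 2.1445 \cdot 10^{8} i$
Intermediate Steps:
$x = i \sqrt{98738}$ ($x = \sqrt{-98738} = i \sqrt{98738} \approx 314.23 i$)
$\left(433059 + 249407\right) \left(x + 15027\right) = \left(433059 + 249407\right) \left(i \sqrt{98738} + 15027\right) = 682466 \left(15027 + i \sqrt{98738}\right) = 10255416582 + 682466 i \sqrt{98738}$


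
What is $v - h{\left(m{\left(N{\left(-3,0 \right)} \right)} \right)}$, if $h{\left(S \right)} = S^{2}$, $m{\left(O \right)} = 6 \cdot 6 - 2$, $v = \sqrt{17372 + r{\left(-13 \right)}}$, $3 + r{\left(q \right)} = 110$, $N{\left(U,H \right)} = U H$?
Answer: $-1156 + \sqrt{17479} \approx -1023.8$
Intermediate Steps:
$N{\left(U,H \right)} = H U$
$r{\left(q \right)} = 107$ ($r{\left(q \right)} = -3 + 110 = 107$)
$v = \sqrt{17479}$ ($v = \sqrt{17372 + 107} = \sqrt{17479} \approx 132.21$)
$m{\left(O \right)} = 34$ ($m{\left(O \right)} = 36 - 2 = 34$)
$v - h{\left(m{\left(N{\left(-3,0 \right)} \right)} \right)} = \sqrt{17479} - 34^{2} = \sqrt{17479} - 1156 = -1156 + \sqrt{17479}$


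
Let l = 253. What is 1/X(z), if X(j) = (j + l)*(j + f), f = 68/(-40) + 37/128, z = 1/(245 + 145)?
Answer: -9734400/3468581663 ≈ -0.0028065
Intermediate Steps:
z = 1/390 ≈ 0.0025641
f = -903/640 (f = 68*(-1/40) + 37*(1/128) = -17/10 + 37/128 = -903/640 ≈ -1.4109)
X(j) = (253 + j)*(-903/640 + j) (X(j) = (j + 253)*(j - 903/640) = (253 + j)*(-903/640 + j))
1/X(z) = 1/(-228459/640 + (1/390)**2 + (161017/640)*(1/390)) = 1/(-228459/640 + 1/152100 + 161017/249600) = 1/(-3468581663/9734400) = -9734400/3468581663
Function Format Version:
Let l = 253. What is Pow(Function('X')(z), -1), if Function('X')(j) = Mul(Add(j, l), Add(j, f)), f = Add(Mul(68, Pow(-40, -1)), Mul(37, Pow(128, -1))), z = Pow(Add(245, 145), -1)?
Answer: Rational(-9734400, 3468581663) ≈ -0.0028065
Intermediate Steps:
z = Rational(1, 390) (z = Pow(390, -1) = Rational(1, 390) ≈ 0.0025641)
f = Rational(-903, 640) (f = Add(Mul(68, Rational(-1, 40)), Mul(37, Rational(1, 128))) = Add(Rational(-17, 10), Rational(37, 128)) = Rational(-903, 640) ≈ -1.4109)
Function('X')(j) = Mul(Add(253, j), Add(Rational(-903, 640), j)) (Function('X')(j) = Mul(Add(j, 253), Add(j, Rational(-903, 640))) = Mul(Add(253, j), Add(Rational(-903, 640), j)))
Pow(Function('X')(z), -1) = Pow(Add(Rational(-228459, 640), Pow(Rational(1, 390), 2), Mul(Rational(161017, 640), Rational(1, 390))), -1) = Pow(Add(Rational(-228459, 640), Rational(1, 152100), Rational(161017, 249600)), -1) = Pow(Rational(-3468581663, 9734400), -1) = Rational(-9734400, 3468581663)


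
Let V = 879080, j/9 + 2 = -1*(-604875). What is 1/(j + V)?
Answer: 1/6322937 ≈ 1.5815e-7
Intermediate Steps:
j = 5443857 (j = -18 + 9*(-1*(-604875)) = -18 + 9*604875 = -18 + 5443875 = 5443857)
1/(j + V) = 1/(5443857 + 879080) = 1/6322937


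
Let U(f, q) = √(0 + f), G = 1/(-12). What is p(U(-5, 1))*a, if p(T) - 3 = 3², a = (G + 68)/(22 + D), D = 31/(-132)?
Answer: 107580/2873 ≈ 37.445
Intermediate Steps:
G = -1/12 ≈ -0.083333
D = -31/132 (D = 31*(-1/132) = -31/132 ≈ -0.23485)
U(f, q) = √f
a = 8965/2873 (a = (-1/12 + 68)/(22 - 31/132) = 815/(12*(2873/132)) = (815/12)*(132/2873) = 8965/2873 ≈ 3.1204)
p(T) = 12 (p(T) = 3 + 3² = 3 + 9 = 12)
p(U(-5, 1))*a = 12*(8965/2873) = 107580/2873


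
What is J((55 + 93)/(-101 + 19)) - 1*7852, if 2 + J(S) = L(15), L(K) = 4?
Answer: -7850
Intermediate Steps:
J(S) = 2 (J(S) = -2 + 4 = 2)
J((55 + 93)/(-101 + 19)) - 1*7852 = 2 - 1*7852 = 2 - 7852 = -7850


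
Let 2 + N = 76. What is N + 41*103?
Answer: 4297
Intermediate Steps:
N = 74 (N = -2 + 76 = 74)
N + 41*103 = 74 + 41*103 = 74 + 4223 = 4297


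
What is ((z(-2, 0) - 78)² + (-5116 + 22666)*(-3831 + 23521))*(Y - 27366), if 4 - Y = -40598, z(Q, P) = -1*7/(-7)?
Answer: 4573904018244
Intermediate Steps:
z(Q, P) = 1 (z(Q, P) = -7*(-⅐) = 1)
Y = 40602 (Y = 4 - 1*(-40598) = 4 + 40598 = 40602)
((z(-2, 0) - 78)² + (-5116 + 22666)*(-3831 + 23521))*(Y - 27366) = ((1 - 78)² + (-5116 + 22666)*(-3831 + 23521))*(40602 - 27366) = ((-77)² + 17550*19690)*13236 = (5929 + 345559500)*13236 = 345565429*13236 = 4573904018244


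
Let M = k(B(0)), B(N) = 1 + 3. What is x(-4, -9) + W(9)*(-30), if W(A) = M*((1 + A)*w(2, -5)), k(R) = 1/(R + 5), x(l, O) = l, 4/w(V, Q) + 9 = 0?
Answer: 292/27 ≈ 10.815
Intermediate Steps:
B(N) = 4
w(V, Q) = -4/9 (w(V, Q) = 4/(-9 + 0) = 4/(-9) = 4*(-1/9) = -4/9)
k(R) = 1/(5 + R)
M = 1/9 (M = 1/(5 + 4) = 1/9 ≈ 0.11111)
W(A) = -4/81 - 4*A/81 (W(A) = ((1 + A)*(-4/9))/9 = (-4/9 - 4*A/9)/9 = -4/81 - 4*A/81)
x(-4, -9) + W(9)*(-30) = -4 + (-4/81 - 4/81*9)*(-30) = -4 + (-4/81 - 4/9)*(-30) = -4 - 40/81*(-30) = -4 + 400/27 = 292/27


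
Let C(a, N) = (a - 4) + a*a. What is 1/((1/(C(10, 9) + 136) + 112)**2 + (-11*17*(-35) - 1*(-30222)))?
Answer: 58564/2887903613 ≈ 2.0279e-5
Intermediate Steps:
C(a, N) = -4 + a + a**2 (C(a, N) = (-4 + a) + a**2 = -4 + a + a**2)
1/((1/(C(10, 9) + 136) + 112)**2 + (-11*17*(-35) - 1*(-30222))) = 1/((1/((-4 + 10 + 10**2) + 136) + 112)**2 + (-11*17*(-35) - 1*(-30222))) = 1/((1/((-4 + 10 + 100) + 136) + 112)**2 + (-187*(-35) + 30222)) = 1/((1/(106 + 136) + 112)**2 + (6545 + 30222)) = 1/((1/242 + 112)**2 + 36767) = 1/((27105/242)**2 + 36767) = 1/(734681025/58564 + 36767) = 1/(2887903613/58564) = 58564/2887903613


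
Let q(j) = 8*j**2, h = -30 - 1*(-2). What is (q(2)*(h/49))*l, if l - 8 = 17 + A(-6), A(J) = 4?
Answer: -3712/7 ≈ -530.29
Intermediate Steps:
h = -28 (h = -30 + 2 = -28)
l = 29 (l = 8 + (17 + 4) = 8 + 21 = 29)
(q(2)*(h/49))*l = ((8*2**2)*(-28/49))*29 = ((8*4)*(-28*1/49))*29 = (32*(-4/7))*29 = -128/7*29 = -3712/7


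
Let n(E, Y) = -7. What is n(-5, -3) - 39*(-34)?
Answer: 1319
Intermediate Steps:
n(-5, -3) - 39*(-34) = -7 - 39*(-34) = -7 + 1326 = 1319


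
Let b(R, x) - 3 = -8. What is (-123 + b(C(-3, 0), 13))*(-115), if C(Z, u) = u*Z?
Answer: 14720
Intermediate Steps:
C(Z, u) = Z*u
b(R, x) = -5 (b(R, x) = 3 - 8 = -5)
(-123 + b(C(-3, 0), 13))*(-115) = (-123 - 5)*(-115) = -128*(-115) = 14720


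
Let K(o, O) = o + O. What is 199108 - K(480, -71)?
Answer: 198699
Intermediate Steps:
K(o, O) = O + o
199108 - K(480, -71) = 199108 - (-71 + 480) = 199108 - 1*409 = 199108 - 409 = 198699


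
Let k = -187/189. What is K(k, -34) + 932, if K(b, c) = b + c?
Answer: 169535/189 ≈ 897.01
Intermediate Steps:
k = -187/189 (k = -187*1/189 = -187/189 ≈ -0.98942)
K(k, -34) + 932 = (-187/189 - 34) + 932 = -6613/189 + 932 = 169535/189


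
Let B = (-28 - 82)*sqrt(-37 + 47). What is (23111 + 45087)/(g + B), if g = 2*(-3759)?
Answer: -128178141/14099831 + 1875445*sqrt(10)/14099831 ≈ -8.6701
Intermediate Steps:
g = -7518
B = -110*sqrt(10) ≈ -347.85
(23111 + 45087)/(g + B) = (23111 + 45087)/(-7518 - 110*sqrt(10)) = 68198/(-7518 - 110*sqrt(10))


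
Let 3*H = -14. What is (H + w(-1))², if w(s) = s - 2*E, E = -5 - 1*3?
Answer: 961/9 ≈ 106.78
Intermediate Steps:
H = -14/3 (H = (⅓)*(-14) = -14/3 ≈ -4.6667)
E = -8 (E = -5 - 3 = -8)
w(s) = 16 + s (w(s) = s - 2*(-8) = s + 16 = 16 + s)
(H + w(-1))² = (-14/3 + (16 - 1))² = (-14/3 + 15)² = (31/3)² = 961/9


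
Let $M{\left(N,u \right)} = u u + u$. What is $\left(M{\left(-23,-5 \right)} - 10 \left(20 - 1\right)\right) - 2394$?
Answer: $-2564$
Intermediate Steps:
$M{\left(N,u \right)} = u + u^{2}$ ($M{\left(N,u \right)} = u^{2} + u = u + u^{2}$)
$\left(M{\left(-23,-5 \right)} - 10 \left(20 - 1\right)\right) - 2394 = \left(- 5 \left(1 - 5\right) - 10 \left(20 - 1\right)\right) - 2394 = \left(\left(-5\right) \left(-4\right) - 190\right) - 2394 = \left(20 - 190\right) - 2394 = -170 - 2394 = -2564$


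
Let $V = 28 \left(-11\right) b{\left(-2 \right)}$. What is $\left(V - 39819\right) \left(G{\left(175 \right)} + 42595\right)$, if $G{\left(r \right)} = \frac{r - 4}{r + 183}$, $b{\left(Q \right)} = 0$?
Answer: $- \frac{607207138239}{358} \approx -1.6961 \cdot 10^{9}$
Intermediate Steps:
$G{\left(r \right)} = \frac{-4 + r}{183 + r}$
$V = 0$ ($V = 28 \left(-11\right) 0 = \left(-308\right) 0 = 0$)
$\left(V - 39819\right) \left(G{\left(175 \right)} + 42595\right) = \left(0 - 39819\right) \left(\frac{-4 + 175}{183 + 175} + 42595\right) = \left(0 - 39819\right) \left(\frac{1}{358} \cdot 171 + 42595\right) = - 39819 \left(\frac{1}{358} \cdot 171 + 42595\right) = - 39819 \left(\frac{171}{358} + 42595\right) = \left(-39819\right) \frac{15249181}{358} = - \frac{607207138239}{358}$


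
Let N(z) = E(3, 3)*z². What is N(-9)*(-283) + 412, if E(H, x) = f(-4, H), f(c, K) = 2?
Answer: -45434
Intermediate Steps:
E(H, x) = 2
N(z) = 2*z²
N(-9)*(-283) + 412 = (2*(-9)²)*(-283) + 412 = (2*81)*(-283) + 412 = 162*(-283) + 412 = -45846 + 412 = -45434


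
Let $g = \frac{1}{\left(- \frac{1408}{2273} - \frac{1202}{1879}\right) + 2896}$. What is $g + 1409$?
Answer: $\frac{17419954070453}{12363342654} \approx 1409.0$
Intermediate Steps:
$g = \frac{4270967}{12363342654}$ ($g = \frac{1}{\left(\left(-1408\right) \frac{1}{2273} - \frac{1202}{1879}\right) + 2896} = \frac{1}{\left(- \frac{1408}{2273} - \frac{1202}{1879}\right) + 2896} = \frac{1}{- \frac{5377778}{4270967} + 2896} = \frac{1}{\frac{12363342654}{4270967}} = \frac{4270967}{12363342654} \approx 0.00034545$)
$g + 1409 = \frac{4270967}{12363342654} + 1409 = \frac{17419954070453}{12363342654}$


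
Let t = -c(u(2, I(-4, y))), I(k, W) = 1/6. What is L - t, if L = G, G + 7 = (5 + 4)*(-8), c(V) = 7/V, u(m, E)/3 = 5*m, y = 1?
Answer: -2363/30 ≈ -78.767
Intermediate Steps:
I(k, W) = 1/6
u(m, E) = 15*m (u(m, E) = 3*(5*m) = 15*m)
t = -7/30 (t = -7/(15*2) = -7/30 ≈ -0.23333)
G = -79 (G = -7 + (5 + 4)*(-8) = -7 + 9*(-8) = -7 - 72 = -79)
L = -79
L - t = -79 - 1*(-7/30) = -79 + 7/30 = -2363/30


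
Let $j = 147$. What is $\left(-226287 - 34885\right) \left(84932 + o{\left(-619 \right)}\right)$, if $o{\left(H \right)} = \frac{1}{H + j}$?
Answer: $- \frac{2617459450579}{118} \approx -2.2182 \cdot 10^{10}$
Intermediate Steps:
$o{\left(H \right)} = \frac{1}{147 + H}$ ($o{\left(H \right)} = \frac{1}{H + 147} = \frac{1}{147 + H}$)
$\left(-226287 - 34885\right) \left(84932 + o{\left(-619 \right)}\right) = \left(-226287 - 34885\right) \left(84932 + \frac{1}{147 - 619}\right) = - 261172 \left(84932 + \frac{1}{-472}\right) = - 261172 \left(84932 - \frac{1}{472}\right) = \left(-261172\right) \frac{40087903}{472} = - \frac{2617459450579}{118}$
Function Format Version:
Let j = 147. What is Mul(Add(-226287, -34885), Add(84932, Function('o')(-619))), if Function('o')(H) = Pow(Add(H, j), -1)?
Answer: Rational(-2617459450579, 118) ≈ -2.2182e+10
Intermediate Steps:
Function('o')(H) = Pow(Add(147, H), -1) (Function('o')(H) = Pow(Add(H, 147), -1) = Pow(Add(147, H), -1))
Mul(Add(-226287, -34885), Add(84932, Function('o')(-619))) = Mul(Add(-226287, -34885), Add(84932, Pow(Add(147, -619), -1))) = Mul(-261172, Add(84932, Pow(-472, -1))) = Mul(-261172, Add(84932, Rational(-1, 472))) = Mul(-261172, Rational(40087903, 472)) = Rational(-2617459450579, 118)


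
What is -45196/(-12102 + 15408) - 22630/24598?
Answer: -296636497/20330247 ≈ -14.591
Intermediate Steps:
-45196/(-12102 + 15408) - 22630/24598 = -45196/3306 - 22630*1/24598 = -45196*1/3306 - 11315/12299 = -22598/1653 - 11315/12299 = -296636497/20330247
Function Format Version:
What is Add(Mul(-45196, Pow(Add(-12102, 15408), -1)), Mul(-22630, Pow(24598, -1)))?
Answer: Rational(-296636497, 20330247) ≈ -14.591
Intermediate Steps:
Add(Mul(-45196, Pow(Add(-12102, 15408), -1)), Mul(-22630, Pow(24598, -1))) = Add(Mul(-45196, Pow(3306, -1)), Mul(-22630, Rational(1, 24598))) = Add(Mul(-45196, Rational(1, 3306)), Rational(-11315, 12299)) = Add(Rational(-22598, 1653), Rational(-11315, 12299)) = Rational(-296636497, 20330247)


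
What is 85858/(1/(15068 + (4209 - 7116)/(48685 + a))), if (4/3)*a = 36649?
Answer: 394175115851504/304687 ≈ 1.2937e+9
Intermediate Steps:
a = 109947/4 (a = (¾)*36649 = 109947/4 ≈ 27487.)
85858/(1/(15068 + (4209 - 7116)/(48685 + a))) = 85858/(1/(15068 + (4209 - 7116)/(48685 + 109947/4))) = 85858/(1/(15068 - 2907/304687/4)) = 85858/(1/(15068 - 2907*4/304687)) = 85858/(1/(15068 - 11628/304687)) = 85858/(1/(4591012088/304687)) = 85858/(304687/4591012088) = 85858*(4591012088/304687) = 394175115851504/304687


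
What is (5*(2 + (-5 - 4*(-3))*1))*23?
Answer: 1035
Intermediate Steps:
(5*(2 + (-5 - 4*(-3))*1))*23 = (5*(2 + (-5 + 12)*1))*23 = (5*(2 + 7*1))*23 = (5*(2 + 7))*23 = (5*9)*23 = 45*23 = 1035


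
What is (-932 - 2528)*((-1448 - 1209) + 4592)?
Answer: -6695100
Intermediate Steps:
(-932 - 2528)*((-1448 - 1209) + 4592) = -3460*(-2657 + 4592) = -3460*1935 = -6695100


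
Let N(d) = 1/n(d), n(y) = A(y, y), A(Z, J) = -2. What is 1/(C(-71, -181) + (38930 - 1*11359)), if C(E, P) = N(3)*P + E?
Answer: 2/55181 ≈ 3.6244e-5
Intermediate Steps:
n(y) = -2
N(d) = -1/2 (N(d) = 1/(-2) = -1/2)
C(E, P) = E - P/2 (C(E, P) = -P/2 + E = E - P/2)
1/(C(-71, -181) + (38930 - 1*11359)) = 1/((-71 - 1/2*(-181)) + (38930 - 1*11359)) = 1/((-71 + 181/2) + (38930 - 11359)) = 1/(39/2 + 27571) = 1/(55181/2) = 2/55181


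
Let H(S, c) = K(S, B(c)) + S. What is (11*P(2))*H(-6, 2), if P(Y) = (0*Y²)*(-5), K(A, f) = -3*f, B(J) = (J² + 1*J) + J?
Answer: 0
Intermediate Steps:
B(J) = J² + 2*J (B(J) = (J² + J) + J = (J + J²) + J = J² + 2*J)
H(S, c) = S - 3*c*(2 + c) (H(S, c) = -3*c*(2 + c) + S = S - 3*c*(2 + c))
P(Y) = 0 (P(Y) = 0*(-5) = 0)
(11*P(2))*H(-6, 2) = (11*0)*(-6 - 3*2*(2 + 2)) = 0*(-6 - 3*2*4) = 0*(-6 - 24) = 0*(-30) = 0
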